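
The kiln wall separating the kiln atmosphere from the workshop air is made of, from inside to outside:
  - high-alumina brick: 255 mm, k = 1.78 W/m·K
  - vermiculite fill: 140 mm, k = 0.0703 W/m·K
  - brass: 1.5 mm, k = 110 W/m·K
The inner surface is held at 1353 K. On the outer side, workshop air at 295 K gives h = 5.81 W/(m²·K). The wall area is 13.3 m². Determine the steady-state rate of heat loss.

Q ≈ 6100 W

Treating each layer as a thermal resistance in series:
R_high-alumina brick = L/(kA) = 0.255/(1.78×13.3) = 0.01077 K/W
R_vermiculite fill = L/(kA) = 0.14/(0.0703×13.3) = 0.1497 K/W
R_brass = L/(kA) = 0.0015/(110×13.3) = 1.025×10^-6 K/W
R_outer film = 1/(h_o·A) = 1/(5.81×13.3) = 0.01294 K/W
R_total = 0.1734 K/W
Q = ΔT / R_total = 1058 / 0.1734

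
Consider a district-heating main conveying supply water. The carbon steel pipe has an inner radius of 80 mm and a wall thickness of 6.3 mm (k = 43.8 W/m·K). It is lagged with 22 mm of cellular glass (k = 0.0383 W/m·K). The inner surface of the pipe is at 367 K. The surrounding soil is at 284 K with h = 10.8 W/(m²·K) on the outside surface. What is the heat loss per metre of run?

q′ ≈ 76.9 W/m

Radial resistances (cylindrical: R_cond = ln(r_o/r_i)/(2πkL), R_conv = 1/(h·2πrL)):
R_carbon steel pipe wall = ln(86.3/80)/(2π×43.8×1) = 2.754×10^-4 K/W
R_cellular glass = ln(108.3/86.3)/(2π×0.0383×1) = 0.9436 K/W
R_outer film = 1/(h_o·2πr_oL) = 1/(10.8×2π×0.1083×1) = 0.1361 K/W
R_total = 1.08 K/W
Q = ΔT/R_total = 83/1.08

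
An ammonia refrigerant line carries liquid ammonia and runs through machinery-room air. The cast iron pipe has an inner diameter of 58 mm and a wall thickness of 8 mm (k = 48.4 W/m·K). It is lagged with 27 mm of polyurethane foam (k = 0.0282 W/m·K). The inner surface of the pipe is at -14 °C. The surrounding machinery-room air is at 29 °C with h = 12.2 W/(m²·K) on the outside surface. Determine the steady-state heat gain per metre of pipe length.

Radial resistances (cylindrical: R_cond = ln(r_o/r_i)/(2πkL), R_conv = 1/(h·2πrL)):
R_cast iron pipe wall = ln(37/29)/(2π×48.4×1) = 8.011×10^-4 K/W
R_polyurethane foam = ln(64/37)/(2π×0.0282×1) = 3.093 K/W
R_outer film = 1/(h_o·2πr_oL) = 1/(12.2×2π×0.064×1) = 0.2038 K/W
R_total = 3.297 K/W
Q = ΔT/R_total = 43/3.297

q′ ≈ 13 W/m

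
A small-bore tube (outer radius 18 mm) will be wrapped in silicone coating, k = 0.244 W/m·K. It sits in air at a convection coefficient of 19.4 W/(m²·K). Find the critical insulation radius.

r_cr ≈ 12.6 mm

For a cylinder r_cr = k/h = 0.244/19.4
r_cr = 12.6 mm; since the bare radius (18 mm) is above r_cr, any added insulation will reduce heat loss.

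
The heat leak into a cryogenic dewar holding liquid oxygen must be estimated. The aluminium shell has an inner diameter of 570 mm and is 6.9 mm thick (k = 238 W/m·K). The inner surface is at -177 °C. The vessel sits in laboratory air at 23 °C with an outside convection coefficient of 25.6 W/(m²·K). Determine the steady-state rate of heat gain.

Q ≈ 5480 W

Radial (spherical) resistances in series:
R_aluminium shell = (1/0.285 − 1/0.2919)/(4π×238) = 2.773×10^-5 K/W
R_outer film = 1/(h·4πr_o²) = 1/(25.6×4π×0.2919²) = 0.03648 K/W
R_total = 0.03651 K/W
Q = ΔT/R_total = 200/0.03651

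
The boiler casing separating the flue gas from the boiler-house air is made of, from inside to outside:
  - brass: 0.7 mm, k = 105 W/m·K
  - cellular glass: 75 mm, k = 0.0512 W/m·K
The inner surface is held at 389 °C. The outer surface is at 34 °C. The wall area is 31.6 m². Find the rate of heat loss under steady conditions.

Q ≈ 7660 W

Series thermal resistances:
R_brass = L/(kA) = 0.0007/(105×31.6) = 2.11×10^-7 K/W
R_cellular glass = L/(kA) = 0.075/(0.0512×31.6) = 0.04636 K/W
R_total = 0.04636 K/W
Q = ΔT / R_total = 355 / 0.04636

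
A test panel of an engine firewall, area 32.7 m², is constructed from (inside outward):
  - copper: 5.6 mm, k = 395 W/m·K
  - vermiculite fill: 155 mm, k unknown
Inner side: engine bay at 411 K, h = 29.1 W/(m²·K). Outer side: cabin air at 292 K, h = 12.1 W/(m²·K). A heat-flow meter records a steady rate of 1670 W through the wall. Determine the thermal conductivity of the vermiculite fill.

k ≈ 0.07 W/(m·K)

Treating each layer as a thermal resistance in series:
R_inner film = 1/(h_i·A) = 1/(29.1×32.7) = 0.001051 K/W
R_copper = L/(kA) = 0.0056/(395×32.7) = 4.336×10^-7 K/W
R_outer film = 1/(h_o·A) = 1/(12.1×32.7) = 0.002527 K/W
Sum of known resistances R_other = 0.003579 K/W
Total R = ΔT/Q = 119/1670 = 0.07126 K/W
R_vermiculite fill = R_total − R_other = 0.06768 K/W
k = L/(R·A) = 0.155/(0.06768×32.7)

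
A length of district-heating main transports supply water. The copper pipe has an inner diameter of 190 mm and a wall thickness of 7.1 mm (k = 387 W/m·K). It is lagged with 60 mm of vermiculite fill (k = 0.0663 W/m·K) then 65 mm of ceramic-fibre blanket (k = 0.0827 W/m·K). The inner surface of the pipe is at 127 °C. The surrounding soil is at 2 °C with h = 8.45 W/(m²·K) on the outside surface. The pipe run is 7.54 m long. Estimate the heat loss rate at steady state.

Cylindrical conduction, so R = ln(r₂/r₁)/(2πkL) per layer, in series:
R_copper pipe wall = ln(102.1/95)/(2π×387×7.54) = 3.931×10^-6 K/W
R_vermiculite fill = ln(162.1/102.1)/(2π×0.0663×7.54) = 0.1472 K/W
R_ceramic-fibre blanket = ln(227.1/162.1)/(2π×0.0827×7.54) = 0.08606 K/W
R_outer film = 1/(h_o·2πr_oL) = 1/(8.45×2π×0.2271×7.54) = 0.011 K/W
R_total = 0.2442 K/W
Q = ΔT/R_total = 125/0.2442

Q ≈ 512 W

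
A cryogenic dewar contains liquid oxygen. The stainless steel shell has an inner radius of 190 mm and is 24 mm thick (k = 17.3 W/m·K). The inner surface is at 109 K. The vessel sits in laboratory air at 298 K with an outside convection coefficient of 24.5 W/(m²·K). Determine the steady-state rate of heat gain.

Q ≈ 2570 W

For a spherical shell R = (1/r₁ − 1/r₂)/(4πk); film R = 1/(h·4πr²). In series:
R_stainless steel shell = (1/0.19 − 1/0.214)/(4π×17.3) = 0.002715 K/W
R_outer film = 1/(h·4πr_o²) = 1/(24.5×4π×0.214²) = 0.07092 K/W
R_total = 0.07364 K/W
Q = ΔT/R_total = 189/0.07364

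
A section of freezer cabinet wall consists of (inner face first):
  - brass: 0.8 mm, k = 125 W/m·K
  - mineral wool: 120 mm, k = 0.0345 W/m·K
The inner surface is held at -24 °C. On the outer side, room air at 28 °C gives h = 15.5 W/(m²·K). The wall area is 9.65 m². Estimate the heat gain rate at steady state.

Thermal resistances in series:
R_brass = L/(kA) = 0.0008/(125×9.65) = 6.632×10^-7 K/W
R_mineral wool = L/(kA) = 0.12/(0.0345×9.65) = 0.3604 K/W
R_outer film = 1/(h_o·A) = 1/(15.5×9.65) = 0.006686 K/W
R_total = 0.3671 K/W
Q = ΔT / R_total = 52 / 0.3671

Q ≈ 142 W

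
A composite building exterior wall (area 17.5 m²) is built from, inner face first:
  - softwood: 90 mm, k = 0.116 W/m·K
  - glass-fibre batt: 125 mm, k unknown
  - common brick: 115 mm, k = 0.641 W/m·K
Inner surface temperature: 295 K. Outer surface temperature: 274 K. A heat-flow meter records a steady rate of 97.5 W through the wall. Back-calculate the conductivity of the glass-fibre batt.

k ≈ 0.0444 W/(m·K)

Treating each layer as a thermal resistance in series:
R_softwood = L/(kA) = 0.09/(0.116×17.5) = 0.04433 K/W
R_common brick = L/(kA) = 0.115/(0.641×17.5) = 0.01025 K/W
Sum of known resistances R_other = 0.05459 K/W
Total R = ΔT/Q = 21/97.5 = 0.2154 K/W
R_glass-fibre batt = R_total − R_other = 0.1608 K/W
k = L/(R·A) = 0.125/(0.1608×17.5)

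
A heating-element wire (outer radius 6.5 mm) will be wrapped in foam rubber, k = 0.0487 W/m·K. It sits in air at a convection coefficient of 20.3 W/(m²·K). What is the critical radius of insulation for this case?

r_cr ≈ 2.4 mm

For a cylinder r_cr = k/h = 0.0487/20.3
r_cr = 2.4 mm; since the bare radius (6.5 mm) is above r_cr, any added insulation will reduce heat loss.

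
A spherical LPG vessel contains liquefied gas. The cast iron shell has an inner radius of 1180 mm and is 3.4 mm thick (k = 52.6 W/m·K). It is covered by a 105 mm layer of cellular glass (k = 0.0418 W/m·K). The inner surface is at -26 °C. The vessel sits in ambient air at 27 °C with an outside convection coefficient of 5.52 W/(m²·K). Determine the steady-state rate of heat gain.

Radial (spherical) resistances in series:
R_cast iron shell = (1/1.18 − 1/1.1834)/(4π×52.6) = 3.684×10^-6 K/W
R_cellular glass = (1/1.1834 − 1/1.2884)/(4π×0.0418) = 0.1311 K/W
R_outer film = 1/(h·4πr_o²) = 1/(5.52×4π×1.2884²) = 0.008685 K/W
R_total = 0.1398 K/W
Q = ΔT/R_total = 53/0.1398

Q ≈ 379 W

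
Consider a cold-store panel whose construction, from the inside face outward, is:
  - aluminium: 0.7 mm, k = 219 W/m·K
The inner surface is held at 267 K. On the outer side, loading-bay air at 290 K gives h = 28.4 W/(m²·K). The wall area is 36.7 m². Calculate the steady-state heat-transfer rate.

Thermal resistances in series:
R_aluminium = L/(kA) = 0.0007/(219×36.7) = 8.709×10^-8 K/W
R_outer film = 1/(h_o·A) = 1/(28.4×36.7) = 9.594×10^-4 K/W
R_total = 9.595×10^-4 K/W
Q = ΔT / R_total = 23 / 9.595×10^-4

Q ≈ 24000 W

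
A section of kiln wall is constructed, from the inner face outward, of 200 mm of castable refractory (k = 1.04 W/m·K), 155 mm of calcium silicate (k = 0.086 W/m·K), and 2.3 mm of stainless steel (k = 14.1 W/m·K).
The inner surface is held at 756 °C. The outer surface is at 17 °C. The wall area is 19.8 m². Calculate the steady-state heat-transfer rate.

Q ≈ 7340 W

Using the resistance-network approach (series):
R_castable refractory = L/(kA) = 0.2/(1.04×19.8) = 0.009713 K/W
R_calcium silicate = L/(kA) = 0.155/(0.086×19.8) = 0.09103 K/W
R_stainless steel = L/(kA) = 0.0023/(14.1×19.8) = 8.238×10^-6 K/W
R_total = 0.1007 K/W
Q = ΔT / R_total = 739 / 0.1007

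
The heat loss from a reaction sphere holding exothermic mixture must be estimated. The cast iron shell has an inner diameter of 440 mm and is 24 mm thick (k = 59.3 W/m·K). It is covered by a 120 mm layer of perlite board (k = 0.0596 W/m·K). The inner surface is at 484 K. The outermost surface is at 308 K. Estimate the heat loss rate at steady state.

Each spherical layer contributes R = (1/r_i − 1/r_o)/(4πk):
R_cast iron shell = (1/0.22 − 1/0.244)/(4π×59.3) = 6×10^-4 K/W
R_perlite board = (1/0.244 − 1/0.364)/(4π×0.0596) = 1.804 K/W
R_total = 1.805 K/W
Q = ΔT/R_total = 176/1.805

Q ≈ 97.5 W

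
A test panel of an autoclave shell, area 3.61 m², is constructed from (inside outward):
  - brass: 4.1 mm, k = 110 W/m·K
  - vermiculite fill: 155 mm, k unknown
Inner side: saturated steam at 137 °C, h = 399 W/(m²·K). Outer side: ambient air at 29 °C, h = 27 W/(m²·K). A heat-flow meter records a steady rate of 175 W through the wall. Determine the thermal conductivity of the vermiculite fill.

k ≈ 0.0708 W/(m·K)

Series thermal resistances:
R_inner film = 1/(h_i·A) = 1/(399×3.61) = 6.943×10^-4 K/W
R_brass = L/(kA) = 0.0041/(110×3.61) = 1.032×10^-5 K/W
R_outer film = 1/(h_o·A) = 1/(27×3.61) = 0.01026 K/W
Sum of known resistances R_other = 0.01096 K/W
Total R = ΔT/Q = 108/175 = 0.6171 K/W
R_vermiculite fill = R_total − R_other = 0.6062 K/W
k = L/(R·A) = 0.155/(0.6062×3.61)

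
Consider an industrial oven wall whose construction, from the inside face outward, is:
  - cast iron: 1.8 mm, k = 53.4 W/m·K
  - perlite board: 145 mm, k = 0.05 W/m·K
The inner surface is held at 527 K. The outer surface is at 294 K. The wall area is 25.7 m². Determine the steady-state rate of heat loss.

Using the resistance-network approach (series):
R_cast iron = L/(kA) = 0.0018/(53.4×25.7) = 1.312×10^-6 K/W
R_perlite board = L/(kA) = 0.145/(0.05×25.7) = 0.1128 K/W
R_total = 0.1128 K/W
Q = ΔT / R_total = 233 / 0.1128

Q ≈ 2060 W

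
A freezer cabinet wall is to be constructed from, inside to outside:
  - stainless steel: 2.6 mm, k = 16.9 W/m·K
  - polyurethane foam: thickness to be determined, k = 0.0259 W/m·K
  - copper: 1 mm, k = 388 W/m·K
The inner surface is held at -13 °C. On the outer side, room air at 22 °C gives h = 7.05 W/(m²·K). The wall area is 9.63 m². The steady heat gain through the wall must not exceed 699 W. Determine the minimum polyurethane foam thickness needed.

L ≈ 8.81 mm

Model the wall as resistances in series:
R_stainless steel = L/(kA) = 0.0026/(16.9×9.63) = 1.598×10^-5 K/W
R_copper = L/(kA) = 0.001/(388×9.63) = 2.676×10^-7 K/W
R_outer film = 1/(h_o·A) = 1/(7.05×9.63) = 0.01473 K/W
Sum of the known resistances R_other = 0.01475 K/W
Required total resistance R_tot = ΔT/Q_allow = 35/699 = 0.05007 K/W
R_polyurethane foam = R_tot − R_other = 0.03533 K/W
L = R·k·A = 0.03533×0.0259×9.63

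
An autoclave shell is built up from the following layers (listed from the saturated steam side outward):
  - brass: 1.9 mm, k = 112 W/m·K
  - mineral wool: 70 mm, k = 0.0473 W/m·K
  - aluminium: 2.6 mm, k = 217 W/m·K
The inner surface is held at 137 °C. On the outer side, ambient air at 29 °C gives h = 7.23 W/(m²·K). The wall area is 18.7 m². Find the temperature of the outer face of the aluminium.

T ≈ 38.2 °C

Thermal resistances in series:
R_brass = L/(kA) = 0.0019/(112×18.7) = 9.072×10^-7 K/W
R_mineral wool = L/(kA) = 0.07/(0.0473×18.7) = 0.07914 K/W
R_aluminium = L/(kA) = 0.0026/(217×18.7) = 6.407×10^-7 K/W
R_outer film = 1/(h_o·A) = 1/(7.23×18.7) = 0.007396 K/W
R_total = 0.08654 K/W;  Q = ΔT/R_total = 108/0.08654 = 1248 W
T_interface = T_inner − Q·ΣR(inner→interface) = 137 − 1250×0.07914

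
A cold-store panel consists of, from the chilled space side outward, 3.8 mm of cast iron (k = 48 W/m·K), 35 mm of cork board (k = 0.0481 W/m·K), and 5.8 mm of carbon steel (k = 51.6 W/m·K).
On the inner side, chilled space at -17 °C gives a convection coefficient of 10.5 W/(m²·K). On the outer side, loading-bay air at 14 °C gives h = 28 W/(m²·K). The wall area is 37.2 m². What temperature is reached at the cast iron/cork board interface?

T ≈ -13.6 °C

Treating each layer as a thermal resistance in series:
R_inner film = 1/(h_i·A) = 1/(10.5×37.2) = 0.00256 K/W
R_cast iron = L/(kA) = 0.0038/(48×37.2) = 2.128×10^-6 K/W
R_cork board = L/(kA) = 0.035/(0.0481×37.2) = 0.01956 K/W
R_carbon steel = L/(kA) = 0.0058/(51.6×37.2) = 3.022×10^-6 K/W
R_outer film = 1/(h_o·A) = 1/(28×37.2) = 9.601×10^-4 K/W
R_total = 0.02309 K/W;  Q = ΔT/R_total = 31/0.02309 = 1343 W
T_interface = T_inner + Q·ΣR(inner→interface) = -17 + 1340×0.002562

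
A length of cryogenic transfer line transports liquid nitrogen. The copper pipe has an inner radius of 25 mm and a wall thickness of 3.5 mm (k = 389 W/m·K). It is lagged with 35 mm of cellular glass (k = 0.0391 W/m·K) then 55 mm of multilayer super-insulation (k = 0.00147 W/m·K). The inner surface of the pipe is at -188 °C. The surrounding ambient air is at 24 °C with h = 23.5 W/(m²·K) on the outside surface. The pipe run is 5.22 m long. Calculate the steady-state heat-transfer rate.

Cylindrical conduction, so R = ln(r₂/r₁)/(2πkL) per layer, in series:
R_copper pipe wall = ln(28.5/25)/(2π×389×5.22) = 1.027×10^-5 K/W
R_cellular glass = ln(63.5/28.5)/(2π×0.0391×5.22) = 0.6247 K/W
R_multilayer super-insulation = ln(118.5/63.5)/(2π×0.00147×5.22) = 12.94 K/W
R_outer film = 1/(h_o·2πr_oL) = 1/(23.5×2π×0.1185×5.22) = 0.01095 K/W
R_total = 13.58 K/W
Q = ΔT/R_total = 212/13.58

Q ≈ 15.6 W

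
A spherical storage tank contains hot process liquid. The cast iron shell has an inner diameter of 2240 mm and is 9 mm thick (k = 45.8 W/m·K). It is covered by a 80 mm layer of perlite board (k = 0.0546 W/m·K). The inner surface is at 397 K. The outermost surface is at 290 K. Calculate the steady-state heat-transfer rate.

Q ≈ 1250 W

Radial (spherical) resistances in series:
R_cast iron shell = (1/1.12 − 1/1.129)/(4π×45.8) = 1.237×10^-5 K/W
R_perlite board = (1/1.129 − 1/1.209)/(4π×0.0546) = 0.08542 K/W
R_total = 0.08543 K/W
Q = ΔT/R_total = 107/0.08543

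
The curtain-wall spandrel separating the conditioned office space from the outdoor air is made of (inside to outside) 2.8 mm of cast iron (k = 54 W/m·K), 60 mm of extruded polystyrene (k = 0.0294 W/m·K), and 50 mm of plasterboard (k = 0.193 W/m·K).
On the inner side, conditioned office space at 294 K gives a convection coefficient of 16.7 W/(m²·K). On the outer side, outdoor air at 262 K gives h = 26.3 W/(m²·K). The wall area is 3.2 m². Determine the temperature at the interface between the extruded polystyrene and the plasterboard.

Using the resistance-network approach (series):
R_inner film = 1/(h_i·A) = 1/(16.7×3.2) = 0.01871 K/W
R_cast iron = L/(kA) = 0.0028/(54×3.2) = 1.62×10^-5 K/W
R_extruded polystyrene = L/(kA) = 0.06/(0.0294×3.2) = 0.6378 K/W
R_plasterboard = L/(kA) = 0.05/(0.193×3.2) = 0.08096 K/W
R_outer film = 1/(h_o·A) = 1/(26.3×3.2) = 0.01188 K/W
R_total = 0.7493 K/W;  Q = ΔT/R_total = 32/0.7493 = 42.71 W
T_interface = T_inner − Q·ΣR(inner→interface) = 294 − 42.7×0.6565

T ≈ 266 K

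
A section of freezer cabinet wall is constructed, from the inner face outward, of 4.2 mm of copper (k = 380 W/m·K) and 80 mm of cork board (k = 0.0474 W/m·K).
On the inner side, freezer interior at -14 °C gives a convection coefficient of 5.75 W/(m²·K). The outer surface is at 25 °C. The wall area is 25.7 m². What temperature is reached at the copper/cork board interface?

Model the wall as resistances in series:
R_inner film = 1/(h_i·A) = 1/(5.75×25.7) = 0.006767 K/W
R_copper = L/(kA) = 0.0042/(380×25.7) = 4.301×10^-7 K/W
R_cork board = L/(kA) = 0.08/(0.0474×25.7) = 0.06567 K/W
R_total = 0.07244 K/W;  Q = ΔT/R_total = 39/0.07244 = 538.4 W
T_interface = T_inner + Q·ΣR(inner→interface) = -14 + 538×0.006767

T ≈ -10.4 °C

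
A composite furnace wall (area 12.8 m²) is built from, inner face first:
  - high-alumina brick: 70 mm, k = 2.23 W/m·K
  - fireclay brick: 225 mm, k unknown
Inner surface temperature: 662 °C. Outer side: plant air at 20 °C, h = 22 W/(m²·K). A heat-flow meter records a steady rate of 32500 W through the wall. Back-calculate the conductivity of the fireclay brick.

Using the resistance-network approach (series):
R_high-alumina brick = L/(kA) = 0.07/(2.23×12.8) = 0.002452 K/W
R_outer film = 1/(h_o·A) = 1/(22×12.8) = 0.003551 K/W
Sum of known resistances R_other = 0.006003 K/W
Total R = ΔT/Q = 642/32500 = 0.01975 K/W
R_fireclay brick = R_total − R_other = 0.01375 K/W
k = L/(R·A) = 0.225/(0.01375×12.8)

k ≈ 1.28 W/(m·K)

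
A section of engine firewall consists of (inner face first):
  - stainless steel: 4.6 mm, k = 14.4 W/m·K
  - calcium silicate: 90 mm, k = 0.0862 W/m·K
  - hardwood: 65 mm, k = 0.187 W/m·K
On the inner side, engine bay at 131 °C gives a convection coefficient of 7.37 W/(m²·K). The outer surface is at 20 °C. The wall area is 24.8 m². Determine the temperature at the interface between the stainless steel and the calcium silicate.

Model the wall as resistances in series:
R_inner film = 1/(h_i·A) = 1/(7.37×24.8) = 0.005471 K/W
R_stainless steel = L/(kA) = 0.0046/(14.4×24.8) = 1.288×10^-5 K/W
R_calcium silicate = L/(kA) = 0.09/(0.0862×24.8) = 0.0421 K/W
R_hardwood = L/(kA) = 0.065/(0.187×24.8) = 0.01402 K/W
R_total = 0.0616 K/W;  Q = ΔT/R_total = 111/0.0616 = 1802 W
T_interface = T_inner − Q·ΣR(inner→interface) = 131 − 1800×0.005484

T ≈ 121 °C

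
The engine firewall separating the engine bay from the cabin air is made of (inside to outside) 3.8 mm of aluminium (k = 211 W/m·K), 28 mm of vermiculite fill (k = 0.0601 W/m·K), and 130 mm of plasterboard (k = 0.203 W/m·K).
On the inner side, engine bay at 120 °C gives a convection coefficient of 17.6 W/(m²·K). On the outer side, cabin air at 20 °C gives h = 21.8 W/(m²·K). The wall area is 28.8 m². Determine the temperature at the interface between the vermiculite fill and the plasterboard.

T ≈ 76.8 °C

Using the resistance-network approach (series):
R_inner film = 1/(h_i·A) = 1/(17.6×28.8) = 0.001973 K/W
R_aluminium = L/(kA) = 0.0038/(211×28.8) = 6.253×10^-7 K/W
R_vermiculite fill = L/(kA) = 0.028/(0.0601×28.8) = 0.01618 K/W
R_plasterboard = L/(kA) = 0.13/(0.203×28.8) = 0.02224 K/W
R_outer film = 1/(h_o·A) = 1/(21.8×28.8) = 0.001593 K/W
R_total = 0.04198 K/W;  Q = ΔT/R_total = 100/0.04198 = 2382 W
T_interface = T_inner − Q·ΣR(inner→interface) = 120 − 2380×0.01815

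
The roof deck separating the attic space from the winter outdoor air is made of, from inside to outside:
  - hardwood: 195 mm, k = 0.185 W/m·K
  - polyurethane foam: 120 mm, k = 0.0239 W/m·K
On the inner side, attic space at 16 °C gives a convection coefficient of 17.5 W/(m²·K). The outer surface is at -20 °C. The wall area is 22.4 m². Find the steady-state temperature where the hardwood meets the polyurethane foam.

Using the resistance-network approach (series):
R_inner film = 1/(h_i·A) = 1/(17.5×22.4) = 0.002551 K/W
R_hardwood = L/(kA) = 0.195/(0.185×22.4) = 0.04706 K/W
R_polyurethane foam = L/(kA) = 0.12/(0.0239×22.4) = 0.2241 K/W
R_total = 0.2738 K/W;  Q = ΔT/R_total = 36/0.2738 = 131.5 W
T_interface = T_inner − Q·ΣR(inner→interface) = 16 − 132×0.04961

T ≈ 9.48 °C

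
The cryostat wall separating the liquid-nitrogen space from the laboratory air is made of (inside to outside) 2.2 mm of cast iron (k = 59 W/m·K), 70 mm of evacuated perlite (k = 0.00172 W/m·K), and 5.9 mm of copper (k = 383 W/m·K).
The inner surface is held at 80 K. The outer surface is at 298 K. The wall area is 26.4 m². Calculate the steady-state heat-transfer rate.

Model the wall as resistances in series:
R_cast iron = L/(kA) = 0.0022/(59×26.4) = 1.412×10^-6 K/W
R_evacuated perlite = L/(kA) = 0.07/(0.00172×26.4) = 1.542 K/W
R_copper = L/(kA) = 0.0059/(383×26.4) = 5.835×10^-7 K/W
R_total = 1.542 K/W
Q = ΔT / R_total = 218 / 1.542

Q ≈ 141 W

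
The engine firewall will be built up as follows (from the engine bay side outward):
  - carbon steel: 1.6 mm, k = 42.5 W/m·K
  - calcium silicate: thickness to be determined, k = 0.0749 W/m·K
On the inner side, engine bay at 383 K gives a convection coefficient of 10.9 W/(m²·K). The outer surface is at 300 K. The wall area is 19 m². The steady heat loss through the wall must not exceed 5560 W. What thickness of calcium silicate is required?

Model the wall as resistances in series:
R_inner film = 1/(h_i·A) = 1/(10.9×19) = 0.004829 K/W
R_carbon steel = L/(kA) = 0.0016/(42.5×19) = 1.981×10^-6 K/W
Sum of the known resistances R_other = 0.004831 K/W
Required total resistance R_tot = ΔT/Q_allow = 83/5560 = 0.01493 K/W
R_calcium silicate = R_tot − R_other = 0.0101 K/W
L = R·k·A = 0.0101×0.0749×19

L ≈ 14.4 mm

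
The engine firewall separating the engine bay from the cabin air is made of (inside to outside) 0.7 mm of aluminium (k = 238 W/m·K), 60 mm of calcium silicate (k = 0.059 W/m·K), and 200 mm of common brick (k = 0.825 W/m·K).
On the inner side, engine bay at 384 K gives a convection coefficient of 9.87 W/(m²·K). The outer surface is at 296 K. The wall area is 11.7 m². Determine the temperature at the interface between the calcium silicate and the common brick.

Treating each layer as a thermal resistance in series:
R_inner film = 1/(h_i·A) = 1/(9.87×11.7) = 0.00866 K/W
R_aluminium = L/(kA) = 0.0007/(238×11.7) = 2.514×10^-7 K/W
R_calcium silicate = L/(kA) = 0.06/(0.059×11.7) = 0.08692 K/W
R_common brick = L/(kA) = 0.2/(0.825×11.7) = 0.02072 K/W
R_total = 0.1163 K/W;  Q = ΔT/R_total = 88/0.1163 = 756.7 W
T_interface = T_inner − Q·ΣR(inner→interface) = 384 − 757×0.09558

T ≈ 312 K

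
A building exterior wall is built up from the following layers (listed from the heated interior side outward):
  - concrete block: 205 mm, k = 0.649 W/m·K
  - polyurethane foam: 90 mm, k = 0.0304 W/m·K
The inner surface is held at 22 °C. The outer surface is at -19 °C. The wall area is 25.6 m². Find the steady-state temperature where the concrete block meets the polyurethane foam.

Model the wall as resistances in series:
R_concrete block = L/(kA) = 0.205/(0.649×25.6) = 0.01234 K/W
R_polyurethane foam = L/(kA) = 0.09/(0.0304×25.6) = 0.1156 K/W
R_total = 0.128 K/W;  Q = ΔT/R_total = 41/0.128 = 320.4 W
T_interface = T_inner − Q·ΣR(inner→interface) = 22 − 320×0.01234

T ≈ 18 °C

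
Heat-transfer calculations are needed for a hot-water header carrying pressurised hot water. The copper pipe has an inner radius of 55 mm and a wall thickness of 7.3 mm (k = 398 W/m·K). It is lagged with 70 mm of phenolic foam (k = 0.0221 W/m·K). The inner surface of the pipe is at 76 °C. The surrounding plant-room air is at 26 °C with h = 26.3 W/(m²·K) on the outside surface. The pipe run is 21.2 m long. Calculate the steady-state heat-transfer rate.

Cylindrical conduction, so R = ln(r₂/r₁)/(2πkL) per layer, in series:
R_copper pipe wall = ln(62.3/55)/(2π×398×21.2) = 2.351×10^-6 K/W
R_phenolic foam = ln(132.3/62.3)/(2π×0.0221×21.2) = 0.2558 K/W
R_outer film = 1/(h_o·2πr_oL) = 1/(26.3×2π×0.1323×21.2) = 0.002158 K/W
R_total = 0.258 K/W
Q = ΔT/R_total = 50/0.258

Q ≈ 194 W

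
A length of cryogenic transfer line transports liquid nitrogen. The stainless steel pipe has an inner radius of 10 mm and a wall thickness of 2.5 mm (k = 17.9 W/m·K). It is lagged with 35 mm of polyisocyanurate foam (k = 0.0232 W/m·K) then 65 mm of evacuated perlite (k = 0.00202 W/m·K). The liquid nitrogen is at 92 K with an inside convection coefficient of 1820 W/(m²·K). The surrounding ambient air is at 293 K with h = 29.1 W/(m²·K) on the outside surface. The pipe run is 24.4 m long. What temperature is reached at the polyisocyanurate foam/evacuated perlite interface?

T ≈ 116 K

Treating each annulus and film as a series resistance:
R_inner film = 1/(h_i·2πr₁L) = 1/(1820×2π×0.01×24.4) = 3.584×10^-4 K/W
R_stainless steel pipe wall = ln(12.5/10)/(2π×17.9×24.4) = 8.131×10^-5 K/W
R_polyisocyanurate foam = ln(47.5/12.5)/(2π×0.0232×24.4) = 0.3753 K/W
R_evacuated perlite = ln(112.5/47.5)/(2π×0.00202×24.4) = 2.784 K/W
R_outer film = 1/(h_o·2πr_oL) = 1/(29.1×2π×0.1125×24.4) = 0.001992 K/W
R_total = 3.162 K/W
Q = ΔT/R_total = 201/3.162
Q = 63.6 W
T_interface = T_inner + Q·ΣR(inner→interface) = 92 + 63.6×0.3758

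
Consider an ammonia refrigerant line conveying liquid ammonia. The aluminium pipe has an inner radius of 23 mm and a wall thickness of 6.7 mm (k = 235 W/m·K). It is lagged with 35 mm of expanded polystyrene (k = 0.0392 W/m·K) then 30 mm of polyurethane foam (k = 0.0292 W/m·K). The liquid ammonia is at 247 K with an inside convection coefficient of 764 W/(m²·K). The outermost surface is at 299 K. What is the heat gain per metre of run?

Cylindrical conduction, so R = ln(r₂/r₁)/(2πkL) per layer, in series:
R_inner film = 1/(h_i·2πr₁L) = 1/(764×2π×0.023×1) = 0.009057 K/W
R_aluminium pipe wall = ln(29.7/23)/(2π×235×1) = 1.731×10^-4 K/W
R_expanded polystyrene = ln(64.7/29.7)/(2π×0.0392×1) = 3.161 K/W
R_polyurethane foam = ln(94.7/64.7)/(2π×0.0292×1) = 2.076 K/W
R_total = 5.247 K/W
Q = ΔT/R_total = 52/5.247

q′ ≈ 9.91 W/m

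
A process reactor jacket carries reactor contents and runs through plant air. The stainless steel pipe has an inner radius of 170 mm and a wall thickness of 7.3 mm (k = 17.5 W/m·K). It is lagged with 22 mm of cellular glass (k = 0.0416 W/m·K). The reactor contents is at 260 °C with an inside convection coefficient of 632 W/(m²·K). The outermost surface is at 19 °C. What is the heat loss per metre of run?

Per-layer cylindrical resistances, series-summed:
R_inner film = 1/(h_i·2πr₁L) = 1/(632×2π×0.17×1) = 0.001481 K/W
R_stainless steel pipe wall = ln(177.3/170)/(2π×17.5×1) = 3.824×10^-4 K/W
R_cellular glass = ln(199.3/177.3)/(2π×0.0416×1) = 0.4475 K/W
R_total = 0.4494 K/W
Q = ΔT/R_total = 241/0.4494

q′ ≈ 536 W/m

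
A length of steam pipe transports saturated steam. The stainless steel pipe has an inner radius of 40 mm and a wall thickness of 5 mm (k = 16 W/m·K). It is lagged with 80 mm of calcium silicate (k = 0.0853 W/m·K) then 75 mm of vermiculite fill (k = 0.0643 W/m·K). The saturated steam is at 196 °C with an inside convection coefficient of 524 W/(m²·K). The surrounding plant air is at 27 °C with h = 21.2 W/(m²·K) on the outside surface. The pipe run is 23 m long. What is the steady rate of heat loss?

Radial resistances (cylindrical: R_cond = ln(r_o/r_i)/(2πkL), R_conv = 1/(h·2πrL)):
R_inner film = 1/(h_i·2πr₁L) = 1/(524×2π×0.04×23) = 3.301×10^-4 K/W
R_stainless steel pipe wall = ln(45/40)/(2π×16×23) = 5.094×10^-5 K/W
R_calcium silicate = ln(125/45)/(2π×0.0853×23) = 0.08288 K/W
R_vermiculite fill = ln(200/125)/(2π×0.0643×23) = 0.05058 K/W
R_outer film = 1/(h_o·2πr_oL) = 1/(21.2×2π×0.2×23) = 0.001632 K/W
R_total = 0.1355 K/W
Q = ΔT/R_total = 169/0.1355

Q ≈ 1250 W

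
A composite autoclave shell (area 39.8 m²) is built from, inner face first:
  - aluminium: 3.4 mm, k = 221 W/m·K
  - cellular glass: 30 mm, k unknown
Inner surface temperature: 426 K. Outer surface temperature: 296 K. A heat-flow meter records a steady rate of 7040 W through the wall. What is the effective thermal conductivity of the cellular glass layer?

k ≈ 0.0408 W/(m·K)

Treating each layer as a thermal resistance in series:
R_aluminium = L/(kA) = 0.0034/(221×39.8) = 3.865×10^-7 K/W
Sum of known resistances R_other = 3.865×10^-7 K/W
Total R = ΔT/Q = 130/7040 = 0.01847 K/W
R_cellular glass = R_total − R_other = 0.01847 K/W
k = L/(R·A) = 0.03/(0.01847×39.8)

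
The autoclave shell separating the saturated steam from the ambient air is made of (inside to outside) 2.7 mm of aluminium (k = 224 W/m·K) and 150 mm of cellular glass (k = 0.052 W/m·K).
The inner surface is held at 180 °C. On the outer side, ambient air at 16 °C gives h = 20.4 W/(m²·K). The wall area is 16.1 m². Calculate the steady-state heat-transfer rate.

Series thermal resistances:
R_aluminium = L/(kA) = 0.0027/(224×16.1) = 7.487×10^-7 K/W
R_cellular glass = L/(kA) = 0.15/(0.052×16.1) = 0.1792 K/W
R_outer film = 1/(h_o·A) = 1/(20.4×16.1) = 0.003045 K/W
R_total = 0.1822 K/W
Q = ΔT / R_total = 164 / 0.1822

Q ≈ 900 W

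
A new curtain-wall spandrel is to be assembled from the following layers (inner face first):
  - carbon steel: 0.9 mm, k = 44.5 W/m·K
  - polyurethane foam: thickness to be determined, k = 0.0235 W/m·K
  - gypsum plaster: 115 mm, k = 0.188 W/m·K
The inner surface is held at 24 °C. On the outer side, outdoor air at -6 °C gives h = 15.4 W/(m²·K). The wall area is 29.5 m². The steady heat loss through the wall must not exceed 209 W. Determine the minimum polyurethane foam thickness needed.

L ≈ 83.6 mm

Using the resistance-network approach (series):
R_carbon steel = L/(kA) = 0.0009/(44.5×29.5) = 6.856×10^-7 K/W
R_gypsum plaster = L/(kA) = 0.115/(0.188×29.5) = 0.02074 K/W
R_outer film = 1/(h_o·A) = 1/(15.4×29.5) = 0.002201 K/W
Sum of the known resistances R_other = 0.02294 K/W
Required total resistance R_tot = ΔT/Q_allow = 30/209 = 0.1435 K/W
R_polyurethane foam = R_tot − R_other = 0.1206 K/W
L = R·k·A = 0.1206×0.0235×29.5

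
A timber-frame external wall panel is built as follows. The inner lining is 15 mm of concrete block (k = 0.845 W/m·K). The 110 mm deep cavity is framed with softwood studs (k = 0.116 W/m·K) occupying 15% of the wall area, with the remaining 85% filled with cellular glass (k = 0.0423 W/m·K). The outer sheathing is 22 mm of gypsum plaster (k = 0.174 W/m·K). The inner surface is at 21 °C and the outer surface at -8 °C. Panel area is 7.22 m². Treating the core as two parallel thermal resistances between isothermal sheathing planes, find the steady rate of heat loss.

Q ≈ 94.9 W

Sheathing layers in series; stud and cavity paths in parallel between them.
R_inner = 0.015/(0.845×7.22) = 0.002459 K/W
R_stud  = 0.11/(0.116×0.15×7.22) = 0.8756 K/W
R_cav   = 0.11/(0.0423×0.85×7.22) = 0.4237 K/W
1/R_core = 1/R_stud + 1/R_cav → R_core = 0.2855 K/W
R_outer = 0.022/(0.174×7.22) = 0.01751 K/W
R_total = 0.3055 K/W
Q = ΔT/R_total = 29/0.3055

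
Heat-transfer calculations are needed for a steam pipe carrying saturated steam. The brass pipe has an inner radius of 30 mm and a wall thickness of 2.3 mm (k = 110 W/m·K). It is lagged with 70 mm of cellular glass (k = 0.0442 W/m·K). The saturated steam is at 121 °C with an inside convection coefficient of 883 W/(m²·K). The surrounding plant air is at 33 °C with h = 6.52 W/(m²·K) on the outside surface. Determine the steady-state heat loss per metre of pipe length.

q′ ≈ 20 W/m

Cylindrical conduction, so R = ln(r₂/r₁)/(2πkL) per layer, in series:
R_inner film = 1/(h_i·2πr₁L) = 1/(883×2π×0.03×1) = 0.006008 K/W
R_brass pipe wall = ln(32.3/30)/(2π×110×1) = 1.069×10^-4 K/W
R_cellular glass = ln(102.3/32.3)/(2π×0.0442×1) = 4.151 K/W
R_outer film = 1/(h_o·2πr_oL) = 1/(6.52×2π×0.1023×1) = 0.2386 K/W
R_total = 4.396 K/W
Q = ΔT/R_total = 88/4.396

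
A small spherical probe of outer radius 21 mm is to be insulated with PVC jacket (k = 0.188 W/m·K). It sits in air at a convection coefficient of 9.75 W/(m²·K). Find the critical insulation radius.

r_cr ≈ 38.6 mm

For a sphere r_cr = 2k/h = 2×0.188/9.75
r_cr = 38.6 mm; since the bare radius (21 mm) is below r_cr, adding a thin layer of insulation will *increase* heat loss.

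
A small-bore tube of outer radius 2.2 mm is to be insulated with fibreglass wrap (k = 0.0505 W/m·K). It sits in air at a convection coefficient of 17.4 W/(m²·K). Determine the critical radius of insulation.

r_cr ≈ 2.9 mm

For a cylinder r_cr = k/h = 0.0505/17.4
r_cr = 2.9 mm; since the bare radius (2.2 mm) is below r_cr, adding a thin layer of insulation will *increase* heat loss.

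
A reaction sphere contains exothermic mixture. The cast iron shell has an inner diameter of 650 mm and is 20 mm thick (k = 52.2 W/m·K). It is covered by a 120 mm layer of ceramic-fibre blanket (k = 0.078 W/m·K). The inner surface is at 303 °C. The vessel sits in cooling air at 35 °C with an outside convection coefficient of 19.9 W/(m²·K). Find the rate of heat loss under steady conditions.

For a spherical shell R = (1/r₁ − 1/r₂)/(4πk); film R = 1/(h·4πr²). In series:
R_cast iron shell = (1/0.325 − 1/0.345)/(4π×52.2) = 2.719×10^-4 K/W
R_ceramic-fibre blanket = (1/0.345 − 1/0.465)/(4π×0.078) = 0.7631 K/W
R_outer film = 1/(h·4πr_o²) = 1/(19.9×4π×0.465²) = 0.01849 K/W
R_total = 0.7819 K/W
Q = ΔT/R_total = 268/0.7819

Q ≈ 343 W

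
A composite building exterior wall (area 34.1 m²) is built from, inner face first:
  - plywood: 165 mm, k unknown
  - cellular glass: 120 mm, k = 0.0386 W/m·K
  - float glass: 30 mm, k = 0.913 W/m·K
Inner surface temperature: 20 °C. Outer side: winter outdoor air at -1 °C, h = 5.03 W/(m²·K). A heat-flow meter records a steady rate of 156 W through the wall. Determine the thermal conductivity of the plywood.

k ≈ 0.132 W/(m·K)

Model the wall as resistances in series:
R_cellular glass = L/(kA) = 0.12/(0.0386×34.1) = 0.09117 K/W
R_float glass = L/(kA) = 0.03/(0.913×34.1) = 9.636×10^-4 K/W
R_outer film = 1/(h_o·A) = 1/(5.03×34.1) = 0.00583 K/W
Sum of known resistances R_other = 0.09796 K/W
Total R = ΔT/Q = 21/156 = 0.1346 K/W
R_plywood = R_total − R_other = 0.03665 K/W
k = L/(R·A) = 0.165/(0.03665×34.1)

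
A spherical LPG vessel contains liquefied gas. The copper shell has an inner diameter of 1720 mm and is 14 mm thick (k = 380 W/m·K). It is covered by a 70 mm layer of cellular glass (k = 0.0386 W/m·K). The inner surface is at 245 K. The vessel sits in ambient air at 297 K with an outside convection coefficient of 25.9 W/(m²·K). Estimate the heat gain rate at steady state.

Radial (spherical) resistances in series:
R_copper shell = (1/0.86 − 1/0.874)/(4π×380) = 3.901×10^-6 K/W
R_cellular glass = (1/0.874 − 1/0.944)/(4π×0.0386) = 0.1749 K/W
R_outer film = 1/(h·4πr_o²) = 1/(25.9×4π×0.944²) = 0.003448 K/W
R_total = 0.1784 K/W
Q = ΔT/R_total = 52/0.1784

Q ≈ 292 W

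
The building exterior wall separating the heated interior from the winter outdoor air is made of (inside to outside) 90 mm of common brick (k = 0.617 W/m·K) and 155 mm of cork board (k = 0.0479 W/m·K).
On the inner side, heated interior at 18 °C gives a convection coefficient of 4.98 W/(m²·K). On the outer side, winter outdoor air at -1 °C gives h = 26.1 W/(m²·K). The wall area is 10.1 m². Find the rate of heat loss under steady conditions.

Q ≈ 53 W

Thermal resistances in series:
R_inner film = 1/(h_i·A) = 1/(4.98×10.1) = 0.01988 K/W
R_common brick = L/(kA) = 0.09/(0.617×10.1) = 0.01444 K/W
R_cork board = L/(kA) = 0.155/(0.0479×10.1) = 0.3204 K/W
R_outer film = 1/(h_o·A) = 1/(26.1×10.1) = 0.003793 K/W
R_total = 0.3585 K/W
Q = ΔT / R_total = 19 / 0.3585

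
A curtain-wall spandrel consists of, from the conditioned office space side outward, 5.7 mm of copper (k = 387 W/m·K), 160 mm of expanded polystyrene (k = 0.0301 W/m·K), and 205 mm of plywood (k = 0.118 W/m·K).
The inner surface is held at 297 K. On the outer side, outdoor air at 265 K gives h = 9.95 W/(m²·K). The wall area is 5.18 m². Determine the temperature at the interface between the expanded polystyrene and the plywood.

T ≈ 273 K

Thermal resistances in series:
R_copper = L/(kA) = 0.0057/(387×5.18) = 2.843×10^-6 K/W
R_expanded polystyrene = L/(kA) = 0.16/(0.0301×5.18) = 1.026 K/W
R_plywood = L/(kA) = 0.205/(0.118×5.18) = 0.3354 K/W
R_outer film = 1/(h_o·A) = 1/(9.95×5.18) = 0.0194 K/W
R_total = 1.381 K/W;  Q = ΔT/R_total = 32/1.381 = 23.17 W
T_interface = T_inner − Q·ΣR(inner→interface) = 297 − 23.2×1.026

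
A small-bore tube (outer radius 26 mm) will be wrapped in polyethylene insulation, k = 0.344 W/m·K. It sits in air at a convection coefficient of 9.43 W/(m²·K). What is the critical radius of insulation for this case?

For a cylinder r_cr = k/h = 0.344/9.43
r_cr = 36.5 mm; since the bare radius (26 mm) is below r_cr, adding a thin layer of insulation will *increase* heat loss.

r_cr ≈ 36.5 mm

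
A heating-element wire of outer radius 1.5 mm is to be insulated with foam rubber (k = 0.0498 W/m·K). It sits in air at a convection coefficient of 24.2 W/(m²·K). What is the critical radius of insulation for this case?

r_cr ≈ 2.06 mm

For a cylinder r_cr = k/h = 0.0498/24.2
r_cr = 2.06 mm; since the bare radius (1.5 mm) is below r_cr, adding a thin layer of insulation will *increase* heat loss.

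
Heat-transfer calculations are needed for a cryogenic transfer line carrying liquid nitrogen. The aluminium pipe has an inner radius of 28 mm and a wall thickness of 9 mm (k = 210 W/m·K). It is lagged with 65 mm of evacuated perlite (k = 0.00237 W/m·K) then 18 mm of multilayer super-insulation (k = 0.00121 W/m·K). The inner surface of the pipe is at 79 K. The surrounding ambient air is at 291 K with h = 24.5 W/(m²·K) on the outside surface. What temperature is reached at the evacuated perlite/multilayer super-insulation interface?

Treating each annulus and film as a series resistance:
R_aluminium pipe wall = ln(37/28)/(2π×210×1) = 2.112×10^-4 K/W
R_evacuated perlite = ln(102/37)/(2π×0.00237×1) = 68.1 K/W
R_multilayer super-insulation = ln(120/102)/(2π×0.00121×1) = 21.38 K/W
R_outer film = 1/(h_o·2πr_oL) = 1/(24.5×2π×0.12×1) = 0.05413 K/W
R_total = 89.53 K/W
Q = ΔT/R_total = 212/89.53
Q = 2.37 W/m
T_interface = T_inner + Q·ΣR(inner→interface) = 79 + 2.37×68.1

T ≈ 240 K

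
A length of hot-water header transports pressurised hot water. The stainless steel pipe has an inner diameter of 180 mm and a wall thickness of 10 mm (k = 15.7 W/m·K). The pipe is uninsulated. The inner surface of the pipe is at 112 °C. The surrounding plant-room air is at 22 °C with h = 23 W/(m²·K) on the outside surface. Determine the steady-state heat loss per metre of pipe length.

Per-layer cylindrical resistances, series-summed:
R_stainless steel pipe wall = ln(100/90)/(2π×15.7×1) = 0.001068 K/W
R_outer film = 1/(h_o·2πr_oL) = 1/(23×2π×0.1×1) = 0.0692 K/W
R_total = 0.07027 K/W
Q = ΔT/R_total = 90/0.07027

q′ ≈ 1280 W/m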